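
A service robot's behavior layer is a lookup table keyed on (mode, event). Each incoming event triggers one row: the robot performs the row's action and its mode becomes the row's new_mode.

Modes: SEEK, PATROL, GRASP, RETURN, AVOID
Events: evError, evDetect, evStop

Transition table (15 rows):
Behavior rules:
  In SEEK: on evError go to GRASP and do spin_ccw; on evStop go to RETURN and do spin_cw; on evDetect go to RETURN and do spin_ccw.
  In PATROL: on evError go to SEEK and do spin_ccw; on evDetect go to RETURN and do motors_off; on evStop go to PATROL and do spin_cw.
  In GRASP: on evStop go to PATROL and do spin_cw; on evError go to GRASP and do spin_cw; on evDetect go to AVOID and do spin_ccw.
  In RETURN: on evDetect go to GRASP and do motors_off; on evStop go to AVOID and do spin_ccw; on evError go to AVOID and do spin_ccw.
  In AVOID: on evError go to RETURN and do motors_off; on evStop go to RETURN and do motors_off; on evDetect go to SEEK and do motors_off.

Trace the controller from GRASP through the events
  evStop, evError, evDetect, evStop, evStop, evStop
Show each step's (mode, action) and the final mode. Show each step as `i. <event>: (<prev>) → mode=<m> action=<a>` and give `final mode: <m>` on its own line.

final mode: AVOID

1. evStop: (GRASP) → mode=PATROL action=spin_cw
2. evError: (PATROL) → mode=SEEK action=spin_ccw
3. evDetect: (SEEK) → mode=RETURN action=spin_ccw
4. evStop: (RETURN) → mode=AVOID action=spin_ccw
5. evStop: (AVOID) → mode=RETURN action=motors_off
6. evStop: (RETURN) → mode=AVOID action=spin_ccw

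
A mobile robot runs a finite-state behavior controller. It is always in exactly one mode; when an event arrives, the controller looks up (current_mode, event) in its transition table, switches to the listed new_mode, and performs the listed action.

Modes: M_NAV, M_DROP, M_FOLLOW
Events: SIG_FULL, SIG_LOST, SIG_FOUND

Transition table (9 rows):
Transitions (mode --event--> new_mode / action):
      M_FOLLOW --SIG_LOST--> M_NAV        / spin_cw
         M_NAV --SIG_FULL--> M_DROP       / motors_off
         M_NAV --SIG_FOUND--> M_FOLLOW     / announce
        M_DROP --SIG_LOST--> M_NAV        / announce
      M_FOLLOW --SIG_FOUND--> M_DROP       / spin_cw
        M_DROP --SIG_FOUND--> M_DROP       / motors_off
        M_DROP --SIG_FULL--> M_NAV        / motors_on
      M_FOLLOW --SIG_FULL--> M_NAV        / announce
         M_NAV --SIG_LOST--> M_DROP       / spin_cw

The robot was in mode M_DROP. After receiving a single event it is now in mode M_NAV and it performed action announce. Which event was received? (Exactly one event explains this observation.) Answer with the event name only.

SIG_LOST

try SIG_FULL: (M_DROP, SIG_FULL) → (M_NAV, motors_on)
try SIG_LOST: (M_DROP, SIG_LOST) → (M_NAV, announce)  ← matches
try SIG_FOUND: (M_DROP, SIG_FOUND) → (M_DROP, motors_off)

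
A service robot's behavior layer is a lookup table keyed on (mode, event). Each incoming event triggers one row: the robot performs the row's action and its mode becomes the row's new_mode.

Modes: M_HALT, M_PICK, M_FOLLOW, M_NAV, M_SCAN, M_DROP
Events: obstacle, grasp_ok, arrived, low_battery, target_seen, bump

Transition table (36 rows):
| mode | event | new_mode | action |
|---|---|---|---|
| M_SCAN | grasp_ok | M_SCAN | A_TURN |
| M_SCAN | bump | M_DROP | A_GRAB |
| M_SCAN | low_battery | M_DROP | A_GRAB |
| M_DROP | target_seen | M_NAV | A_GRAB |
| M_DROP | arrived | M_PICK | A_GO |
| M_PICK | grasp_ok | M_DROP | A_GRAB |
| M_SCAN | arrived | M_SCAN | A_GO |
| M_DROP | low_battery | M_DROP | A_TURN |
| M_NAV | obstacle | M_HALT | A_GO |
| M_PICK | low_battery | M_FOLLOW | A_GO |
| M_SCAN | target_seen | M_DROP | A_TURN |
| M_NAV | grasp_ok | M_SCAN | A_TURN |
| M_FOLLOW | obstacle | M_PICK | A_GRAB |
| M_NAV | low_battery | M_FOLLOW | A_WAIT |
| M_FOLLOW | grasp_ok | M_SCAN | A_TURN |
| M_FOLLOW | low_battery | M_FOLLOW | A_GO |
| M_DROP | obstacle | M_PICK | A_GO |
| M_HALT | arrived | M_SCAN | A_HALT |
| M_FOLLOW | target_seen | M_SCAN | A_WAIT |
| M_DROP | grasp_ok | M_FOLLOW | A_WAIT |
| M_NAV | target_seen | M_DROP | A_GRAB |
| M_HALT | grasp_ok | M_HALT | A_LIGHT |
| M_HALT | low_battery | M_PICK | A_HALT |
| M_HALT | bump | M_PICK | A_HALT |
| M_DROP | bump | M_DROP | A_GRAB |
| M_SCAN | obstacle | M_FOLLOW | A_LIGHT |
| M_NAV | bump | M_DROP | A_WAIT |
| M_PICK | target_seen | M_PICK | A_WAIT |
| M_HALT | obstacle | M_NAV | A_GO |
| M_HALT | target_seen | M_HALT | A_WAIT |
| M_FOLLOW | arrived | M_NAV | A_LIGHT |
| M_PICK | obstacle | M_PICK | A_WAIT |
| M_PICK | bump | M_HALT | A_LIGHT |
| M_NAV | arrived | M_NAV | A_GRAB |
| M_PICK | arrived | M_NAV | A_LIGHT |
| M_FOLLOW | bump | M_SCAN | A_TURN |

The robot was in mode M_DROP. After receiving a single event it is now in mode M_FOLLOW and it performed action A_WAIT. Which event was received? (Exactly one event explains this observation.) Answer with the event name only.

grasp_ok

try obstacle: (M_DROP, obstacle) → (M_PICK, A_GO)
try grasp_ok: (M_DROP, grasp_ok) → (M_FOLLOW, A_WAIT)  ← matches
try arrived: (M_DROP, arrived) → (M_PICK, A_GO)
try low_battery: (M_DROP, low_battery) → (M_DROP, A_TURN)
try target_seen: (M_DROP, target_seen) → (M_NAV, A_GRAB)
try bump: (M_DROP, bump) → (M_DROP, A_GRAB)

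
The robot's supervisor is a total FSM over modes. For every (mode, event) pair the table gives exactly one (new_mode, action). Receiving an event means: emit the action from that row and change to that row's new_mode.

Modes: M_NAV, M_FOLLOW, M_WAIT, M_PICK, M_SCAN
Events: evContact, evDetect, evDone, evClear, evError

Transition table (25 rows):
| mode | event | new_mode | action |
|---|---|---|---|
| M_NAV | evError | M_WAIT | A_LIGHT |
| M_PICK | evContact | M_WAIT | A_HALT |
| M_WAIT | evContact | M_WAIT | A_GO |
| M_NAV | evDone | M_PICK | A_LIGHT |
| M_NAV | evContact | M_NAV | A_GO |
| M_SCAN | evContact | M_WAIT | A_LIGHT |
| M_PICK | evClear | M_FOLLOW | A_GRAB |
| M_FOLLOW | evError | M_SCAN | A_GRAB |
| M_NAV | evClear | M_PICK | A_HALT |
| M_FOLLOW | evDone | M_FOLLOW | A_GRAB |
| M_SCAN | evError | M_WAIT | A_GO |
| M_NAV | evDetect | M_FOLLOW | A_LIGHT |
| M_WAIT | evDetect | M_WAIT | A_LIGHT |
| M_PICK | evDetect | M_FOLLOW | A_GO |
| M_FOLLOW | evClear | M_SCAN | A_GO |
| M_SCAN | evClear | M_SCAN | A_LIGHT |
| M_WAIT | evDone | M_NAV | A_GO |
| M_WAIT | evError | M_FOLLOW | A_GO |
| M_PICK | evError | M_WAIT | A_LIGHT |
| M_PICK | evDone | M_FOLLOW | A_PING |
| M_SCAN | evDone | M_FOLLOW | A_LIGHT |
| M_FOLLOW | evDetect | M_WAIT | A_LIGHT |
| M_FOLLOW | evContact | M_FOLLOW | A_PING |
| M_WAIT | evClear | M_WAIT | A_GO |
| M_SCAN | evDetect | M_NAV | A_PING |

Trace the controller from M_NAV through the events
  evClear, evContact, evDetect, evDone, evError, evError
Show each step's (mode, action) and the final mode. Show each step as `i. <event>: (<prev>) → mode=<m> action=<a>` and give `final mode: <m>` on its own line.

final mode: M_FOLLOW

1. evClear: (M_NAV) → mode=M_PICK action=A_HALT
2. evContact: (M_PICK) → mode=M_WAIT action=A_HALT
3. evDetect: (M_WAIT) → mode=M_WAIT action=A_LIGHT
4. evDone: (M_WAIT) → mode=M_NAV action=A_GO
5. evError: (M_NAV) → mode=M_WAIT action=A_LIGHT
6. evError: (M_WAIT) → mode=M_FOLLOW action=A_GO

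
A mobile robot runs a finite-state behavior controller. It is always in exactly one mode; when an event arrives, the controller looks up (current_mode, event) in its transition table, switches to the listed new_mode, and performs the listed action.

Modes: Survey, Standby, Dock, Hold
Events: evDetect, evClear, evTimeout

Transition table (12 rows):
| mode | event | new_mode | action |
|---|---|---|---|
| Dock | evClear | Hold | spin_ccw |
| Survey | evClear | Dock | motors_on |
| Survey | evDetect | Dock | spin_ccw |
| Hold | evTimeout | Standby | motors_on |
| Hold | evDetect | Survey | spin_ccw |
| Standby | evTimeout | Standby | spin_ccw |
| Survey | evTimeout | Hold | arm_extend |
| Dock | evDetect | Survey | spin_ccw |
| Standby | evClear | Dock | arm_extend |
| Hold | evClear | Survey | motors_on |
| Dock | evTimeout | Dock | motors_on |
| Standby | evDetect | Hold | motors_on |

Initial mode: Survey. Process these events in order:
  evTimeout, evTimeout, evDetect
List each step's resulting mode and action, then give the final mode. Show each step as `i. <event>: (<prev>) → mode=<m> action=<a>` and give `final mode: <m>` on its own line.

1. evTimeout: (Survey) → mode=Hold action=arm_extend
2. evTimeout: (Hold) → mode=Standby action=motors_on
3. evDetect: (Standby) → mode=Hold action=motors_on

final mode: Hold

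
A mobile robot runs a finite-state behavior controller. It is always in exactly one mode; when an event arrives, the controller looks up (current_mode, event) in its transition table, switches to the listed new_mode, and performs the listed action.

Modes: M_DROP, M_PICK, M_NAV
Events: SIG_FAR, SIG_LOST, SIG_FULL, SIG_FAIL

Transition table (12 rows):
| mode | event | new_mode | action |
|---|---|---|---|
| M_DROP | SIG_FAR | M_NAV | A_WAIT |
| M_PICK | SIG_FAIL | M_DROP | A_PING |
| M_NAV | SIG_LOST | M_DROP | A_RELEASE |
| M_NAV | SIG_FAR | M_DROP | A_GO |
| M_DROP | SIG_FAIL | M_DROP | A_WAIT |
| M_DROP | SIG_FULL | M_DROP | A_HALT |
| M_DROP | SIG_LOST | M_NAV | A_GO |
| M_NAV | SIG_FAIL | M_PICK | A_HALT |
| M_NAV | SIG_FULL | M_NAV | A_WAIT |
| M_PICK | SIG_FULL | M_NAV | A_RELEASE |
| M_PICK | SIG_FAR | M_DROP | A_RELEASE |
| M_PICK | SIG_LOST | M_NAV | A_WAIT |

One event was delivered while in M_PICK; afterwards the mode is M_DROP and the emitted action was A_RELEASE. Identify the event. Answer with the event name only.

try SIG_FAR: (M_PICK, SIG_FAR) → (M_DROP, A_RELEASE)  ← matches
try SIG_LOST: (M_PICK, SIG_LOST) → (M_NAV, A_WAIT)
try SIG_FULL: (M_PICK, SIG_FULL) → (M_NAV, A_RELEASE)
try SIG_FAIL: (M_PICK, SIG_FAIL) → (M_DROP, A_PING)

SIG_FAR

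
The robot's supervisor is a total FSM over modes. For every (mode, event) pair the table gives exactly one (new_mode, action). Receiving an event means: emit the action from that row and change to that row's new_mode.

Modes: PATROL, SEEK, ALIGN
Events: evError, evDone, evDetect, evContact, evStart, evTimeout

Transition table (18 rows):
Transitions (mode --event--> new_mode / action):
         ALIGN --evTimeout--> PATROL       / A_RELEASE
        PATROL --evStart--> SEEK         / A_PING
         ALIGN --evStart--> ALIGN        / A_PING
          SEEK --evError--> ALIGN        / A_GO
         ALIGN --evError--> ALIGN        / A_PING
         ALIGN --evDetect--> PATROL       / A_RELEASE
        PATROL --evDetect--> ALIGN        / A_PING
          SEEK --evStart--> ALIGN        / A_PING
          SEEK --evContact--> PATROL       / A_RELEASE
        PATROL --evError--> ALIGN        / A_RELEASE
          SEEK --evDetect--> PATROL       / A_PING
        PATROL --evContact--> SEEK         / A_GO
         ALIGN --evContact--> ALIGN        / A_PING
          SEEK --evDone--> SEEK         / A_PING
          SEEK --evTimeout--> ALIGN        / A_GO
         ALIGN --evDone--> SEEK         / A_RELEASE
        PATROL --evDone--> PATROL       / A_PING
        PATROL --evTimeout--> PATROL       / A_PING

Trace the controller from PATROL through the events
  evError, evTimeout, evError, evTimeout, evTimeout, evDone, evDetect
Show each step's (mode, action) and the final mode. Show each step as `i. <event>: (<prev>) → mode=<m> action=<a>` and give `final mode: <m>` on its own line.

1. evError: (PATROL) → mode=ALIGN action=A_RELEASE
2. evTimeout: (ALIGN) → mode=PATROL action=A_RELEASE
3. evError: (PATROL) → mode=ALIGN action=A_RELEASE
4. evTimeout: (ALIGN) → mode=PATROL action=A_RELEASE
5. evTimeout: (PATROL) → mode=PATROL action=A_PING
6. evDone: (PATROL) → mode=PATROL action=A_PING
7. evDetect: (PATROL) → mode=ALIGN action=A_PING

final mode: ALIGN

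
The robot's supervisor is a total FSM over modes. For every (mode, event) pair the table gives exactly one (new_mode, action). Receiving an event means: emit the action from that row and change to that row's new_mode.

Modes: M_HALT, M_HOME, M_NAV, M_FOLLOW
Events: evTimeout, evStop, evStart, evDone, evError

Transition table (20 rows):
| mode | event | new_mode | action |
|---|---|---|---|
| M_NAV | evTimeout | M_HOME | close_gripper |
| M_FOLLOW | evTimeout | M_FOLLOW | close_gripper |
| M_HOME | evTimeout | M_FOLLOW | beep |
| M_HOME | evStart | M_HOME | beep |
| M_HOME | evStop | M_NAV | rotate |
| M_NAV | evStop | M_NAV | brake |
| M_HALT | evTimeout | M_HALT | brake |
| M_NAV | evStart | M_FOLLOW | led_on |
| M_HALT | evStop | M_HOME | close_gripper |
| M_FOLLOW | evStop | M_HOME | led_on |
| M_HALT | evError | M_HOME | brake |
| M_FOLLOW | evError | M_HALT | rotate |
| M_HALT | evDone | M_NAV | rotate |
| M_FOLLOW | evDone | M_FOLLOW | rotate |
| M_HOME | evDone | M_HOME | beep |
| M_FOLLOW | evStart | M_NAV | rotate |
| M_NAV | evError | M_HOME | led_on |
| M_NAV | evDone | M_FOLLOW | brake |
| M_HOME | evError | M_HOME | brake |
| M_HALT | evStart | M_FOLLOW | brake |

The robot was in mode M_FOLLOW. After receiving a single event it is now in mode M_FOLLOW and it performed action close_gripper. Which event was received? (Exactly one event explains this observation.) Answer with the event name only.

try evTimeout: (M_FOLLOW, evTimeout) → (M_FOLLOW, close_gripper)  ← matches
try evStop: (M_FOLLOW, evStop) → (M_HOME, led_on)
try evStart: (M_FOLLOW, evStart) → (M_NAV, rotate)
try evDone: (M_FOLLOW, evDone) → (M_FOLLOW, rotate)
try evError: (M_FOLLOW, evError) → (M_HALT, rotate)

evTimeout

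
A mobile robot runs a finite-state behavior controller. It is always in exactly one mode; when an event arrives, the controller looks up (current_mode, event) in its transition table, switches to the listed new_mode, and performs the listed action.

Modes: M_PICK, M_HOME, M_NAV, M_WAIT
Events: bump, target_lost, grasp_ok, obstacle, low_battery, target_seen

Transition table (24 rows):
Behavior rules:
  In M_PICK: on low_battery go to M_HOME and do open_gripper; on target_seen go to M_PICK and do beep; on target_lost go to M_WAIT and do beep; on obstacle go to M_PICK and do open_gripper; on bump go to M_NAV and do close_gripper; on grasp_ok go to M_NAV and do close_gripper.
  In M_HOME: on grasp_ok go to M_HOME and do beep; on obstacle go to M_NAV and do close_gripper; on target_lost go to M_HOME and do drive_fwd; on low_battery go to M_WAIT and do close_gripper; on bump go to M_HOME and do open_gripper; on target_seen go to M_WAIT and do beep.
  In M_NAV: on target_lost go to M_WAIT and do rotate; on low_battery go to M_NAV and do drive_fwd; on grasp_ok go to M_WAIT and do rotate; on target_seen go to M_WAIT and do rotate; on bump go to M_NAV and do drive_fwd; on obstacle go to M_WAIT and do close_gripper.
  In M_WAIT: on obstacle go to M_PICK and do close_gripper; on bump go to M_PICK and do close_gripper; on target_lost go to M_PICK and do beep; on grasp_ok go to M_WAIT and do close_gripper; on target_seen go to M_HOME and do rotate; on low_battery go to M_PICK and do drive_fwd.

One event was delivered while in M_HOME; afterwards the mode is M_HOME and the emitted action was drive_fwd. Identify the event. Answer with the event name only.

target_lost

try bump: (M_HOME, bump) → (M_HOME, open_gripper)
try target_lost: (M_HOME, target_lost) → (M_HOME, drive_fwd)  ← matches
try grasp_ok: (M_HOME, grasp_ok) → (M_HOME, beep)
try obstacle: (M_HOME, obstacle) → (M_NAV, close_gripper)
try low_battery: (M_HOME, low_battery) → (M_WAIT, close_gripper)
try target_seen: (M_HOME, target_seen) → (M_WAIT, beep)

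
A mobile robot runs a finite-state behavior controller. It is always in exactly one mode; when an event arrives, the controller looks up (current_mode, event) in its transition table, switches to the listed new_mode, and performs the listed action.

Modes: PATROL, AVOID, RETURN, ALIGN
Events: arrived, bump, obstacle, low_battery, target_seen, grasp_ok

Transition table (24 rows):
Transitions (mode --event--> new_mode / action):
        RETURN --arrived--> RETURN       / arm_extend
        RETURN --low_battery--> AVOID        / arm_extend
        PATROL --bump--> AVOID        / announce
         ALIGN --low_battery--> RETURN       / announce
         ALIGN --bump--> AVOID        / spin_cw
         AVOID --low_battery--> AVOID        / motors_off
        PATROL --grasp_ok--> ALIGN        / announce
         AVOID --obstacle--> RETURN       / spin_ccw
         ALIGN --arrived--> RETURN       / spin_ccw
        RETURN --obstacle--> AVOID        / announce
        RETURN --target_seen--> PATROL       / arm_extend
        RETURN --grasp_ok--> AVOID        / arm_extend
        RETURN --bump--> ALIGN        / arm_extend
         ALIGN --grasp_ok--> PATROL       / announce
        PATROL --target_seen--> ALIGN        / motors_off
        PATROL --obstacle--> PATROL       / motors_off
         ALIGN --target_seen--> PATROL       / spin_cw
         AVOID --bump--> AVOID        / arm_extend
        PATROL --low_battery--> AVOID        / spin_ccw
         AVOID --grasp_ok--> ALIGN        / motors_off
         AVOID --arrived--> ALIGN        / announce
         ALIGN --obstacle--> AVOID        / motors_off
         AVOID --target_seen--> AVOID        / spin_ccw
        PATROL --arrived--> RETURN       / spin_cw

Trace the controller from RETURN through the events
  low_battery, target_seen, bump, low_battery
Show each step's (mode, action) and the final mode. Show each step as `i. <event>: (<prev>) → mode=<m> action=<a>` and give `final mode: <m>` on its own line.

final mode: AVOID

1. low_battery: (RETURN) → mode=AVOID action=arm_extend
2. target_seen: (AVOID) → mode=AVOID action=spin_ccw
3. bump: (AVOID) → mode=AVOID action=arm_extend
4. low_battery: (AVOID) → mode=AVOID action=motors_off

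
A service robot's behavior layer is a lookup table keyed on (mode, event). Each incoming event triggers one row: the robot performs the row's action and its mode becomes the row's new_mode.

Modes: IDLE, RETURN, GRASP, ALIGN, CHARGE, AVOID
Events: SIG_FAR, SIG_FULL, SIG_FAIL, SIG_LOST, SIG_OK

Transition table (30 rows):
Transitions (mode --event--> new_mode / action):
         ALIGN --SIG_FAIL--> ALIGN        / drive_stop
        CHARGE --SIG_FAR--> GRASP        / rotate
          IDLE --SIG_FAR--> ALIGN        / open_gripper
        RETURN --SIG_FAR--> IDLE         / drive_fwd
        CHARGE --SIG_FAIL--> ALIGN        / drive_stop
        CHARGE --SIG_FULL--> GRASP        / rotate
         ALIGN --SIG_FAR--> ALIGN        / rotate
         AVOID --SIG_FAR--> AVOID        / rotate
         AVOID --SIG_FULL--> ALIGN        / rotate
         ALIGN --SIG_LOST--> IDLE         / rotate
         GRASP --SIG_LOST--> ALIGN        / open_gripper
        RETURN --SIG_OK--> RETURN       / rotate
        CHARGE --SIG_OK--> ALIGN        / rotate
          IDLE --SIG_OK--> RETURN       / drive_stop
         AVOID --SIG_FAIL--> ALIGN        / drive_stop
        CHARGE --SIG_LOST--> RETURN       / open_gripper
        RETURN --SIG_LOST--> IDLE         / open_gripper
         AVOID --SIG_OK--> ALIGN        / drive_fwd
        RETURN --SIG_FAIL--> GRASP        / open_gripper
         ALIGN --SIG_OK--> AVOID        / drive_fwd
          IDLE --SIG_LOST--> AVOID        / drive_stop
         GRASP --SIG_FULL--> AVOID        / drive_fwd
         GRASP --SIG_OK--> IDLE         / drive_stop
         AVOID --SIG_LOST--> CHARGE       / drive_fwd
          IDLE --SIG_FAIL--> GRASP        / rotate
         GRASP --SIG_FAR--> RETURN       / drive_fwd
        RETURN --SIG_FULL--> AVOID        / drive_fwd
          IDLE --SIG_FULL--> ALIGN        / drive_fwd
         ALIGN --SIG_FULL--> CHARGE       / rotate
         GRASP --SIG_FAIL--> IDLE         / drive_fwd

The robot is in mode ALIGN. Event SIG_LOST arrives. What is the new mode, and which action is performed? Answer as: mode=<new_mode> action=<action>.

mode=IDLE action=rotate

current mode = ALIGN; filter table to that mode:
  (ALIGN, SIG_FAIL) → (ALIGN, drive_stop)
  (ALIGN, SIG_FAR) → (ALIGN, rotate)
  (ALIGN, SIG_LOST) → (IDLE, rotate)  ← event matches
  (ALIGN, SIG_OK) → (AVOID, drive_fwd)
  (ALIGN, SIG_FULL) → (CHARGE, rotate)
event = SIG_LOST selects (IDLE, rotate)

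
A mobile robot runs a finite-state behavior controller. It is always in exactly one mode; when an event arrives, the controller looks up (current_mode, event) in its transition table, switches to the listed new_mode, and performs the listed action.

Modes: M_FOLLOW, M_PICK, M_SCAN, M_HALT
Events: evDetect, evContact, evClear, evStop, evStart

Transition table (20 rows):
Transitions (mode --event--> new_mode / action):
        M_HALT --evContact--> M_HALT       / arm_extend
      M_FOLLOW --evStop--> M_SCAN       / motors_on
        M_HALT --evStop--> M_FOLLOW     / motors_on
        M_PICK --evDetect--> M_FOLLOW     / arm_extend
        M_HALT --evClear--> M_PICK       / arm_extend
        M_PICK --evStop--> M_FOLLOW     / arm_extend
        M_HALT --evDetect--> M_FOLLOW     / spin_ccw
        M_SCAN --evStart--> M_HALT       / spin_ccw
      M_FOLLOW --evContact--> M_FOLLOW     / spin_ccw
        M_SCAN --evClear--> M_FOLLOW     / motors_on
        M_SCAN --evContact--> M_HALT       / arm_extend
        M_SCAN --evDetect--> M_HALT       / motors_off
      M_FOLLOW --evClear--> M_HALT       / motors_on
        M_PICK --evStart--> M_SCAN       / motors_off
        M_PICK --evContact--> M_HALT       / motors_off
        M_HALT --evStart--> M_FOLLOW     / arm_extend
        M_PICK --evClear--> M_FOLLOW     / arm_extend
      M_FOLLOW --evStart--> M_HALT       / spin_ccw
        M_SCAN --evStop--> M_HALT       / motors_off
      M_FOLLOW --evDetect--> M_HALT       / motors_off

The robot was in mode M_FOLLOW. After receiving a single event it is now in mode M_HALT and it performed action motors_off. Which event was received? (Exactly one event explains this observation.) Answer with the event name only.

try evDetect: (M_FOLLOW, evDetect) → (M_HALT, motors_off)  ← matches
try evContact: (M_FOLLOW, evContact) → (M_FOLLOW, spin_ccw)
try evClear: (M_FOLLOW, evClear) → (M_HALT, motors_on)
try evStop: (M_FOLLOW, evStop) → (M_SCAN, motors_on)
try evStart: (M_FOLLOW, evStart) → (M_HALT, spin_ccw)

evDetect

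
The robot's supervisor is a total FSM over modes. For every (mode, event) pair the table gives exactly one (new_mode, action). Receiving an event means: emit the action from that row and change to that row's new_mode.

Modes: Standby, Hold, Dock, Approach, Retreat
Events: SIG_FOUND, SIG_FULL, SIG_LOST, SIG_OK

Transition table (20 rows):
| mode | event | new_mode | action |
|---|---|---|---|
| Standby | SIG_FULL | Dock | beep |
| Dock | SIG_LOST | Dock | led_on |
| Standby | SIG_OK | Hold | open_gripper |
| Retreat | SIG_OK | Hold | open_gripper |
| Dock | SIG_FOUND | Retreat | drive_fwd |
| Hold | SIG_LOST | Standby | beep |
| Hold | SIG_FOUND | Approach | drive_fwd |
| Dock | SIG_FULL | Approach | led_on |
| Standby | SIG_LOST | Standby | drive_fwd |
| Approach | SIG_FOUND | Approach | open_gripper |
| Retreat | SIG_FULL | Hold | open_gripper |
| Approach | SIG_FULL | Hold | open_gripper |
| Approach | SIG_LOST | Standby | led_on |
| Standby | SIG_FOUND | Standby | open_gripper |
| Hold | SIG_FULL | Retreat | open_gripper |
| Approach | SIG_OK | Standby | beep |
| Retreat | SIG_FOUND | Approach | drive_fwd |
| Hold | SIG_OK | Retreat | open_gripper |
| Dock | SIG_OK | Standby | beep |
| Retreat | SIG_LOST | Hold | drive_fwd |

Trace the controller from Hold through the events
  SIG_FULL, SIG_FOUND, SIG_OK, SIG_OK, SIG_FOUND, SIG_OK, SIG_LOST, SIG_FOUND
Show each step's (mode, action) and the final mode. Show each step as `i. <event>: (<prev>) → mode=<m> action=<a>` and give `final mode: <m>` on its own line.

final mode: Standby

1. SIG_FULL: (Hold) → mode=Retreat action=open_gripper
2. SIG_FOUND: (Retreat) → mode=Approach action=drive_fwd
3. SIG_OK: (Approach) → mode=Standby action=beep
4. SIG_OK: (Standby) → mode=Hold action=open_gripper
5. SIG_FOUND: (Hold) → mode=Approach action=drive_fwd
6. SIG_OK: (Approach) → mode=Standby action=beep
7. SIG_LOST: (Standby) → mode=Standby action=drive_fwd
8. SIG_FOUND: (Standby) → mode=Standby action=open_gripper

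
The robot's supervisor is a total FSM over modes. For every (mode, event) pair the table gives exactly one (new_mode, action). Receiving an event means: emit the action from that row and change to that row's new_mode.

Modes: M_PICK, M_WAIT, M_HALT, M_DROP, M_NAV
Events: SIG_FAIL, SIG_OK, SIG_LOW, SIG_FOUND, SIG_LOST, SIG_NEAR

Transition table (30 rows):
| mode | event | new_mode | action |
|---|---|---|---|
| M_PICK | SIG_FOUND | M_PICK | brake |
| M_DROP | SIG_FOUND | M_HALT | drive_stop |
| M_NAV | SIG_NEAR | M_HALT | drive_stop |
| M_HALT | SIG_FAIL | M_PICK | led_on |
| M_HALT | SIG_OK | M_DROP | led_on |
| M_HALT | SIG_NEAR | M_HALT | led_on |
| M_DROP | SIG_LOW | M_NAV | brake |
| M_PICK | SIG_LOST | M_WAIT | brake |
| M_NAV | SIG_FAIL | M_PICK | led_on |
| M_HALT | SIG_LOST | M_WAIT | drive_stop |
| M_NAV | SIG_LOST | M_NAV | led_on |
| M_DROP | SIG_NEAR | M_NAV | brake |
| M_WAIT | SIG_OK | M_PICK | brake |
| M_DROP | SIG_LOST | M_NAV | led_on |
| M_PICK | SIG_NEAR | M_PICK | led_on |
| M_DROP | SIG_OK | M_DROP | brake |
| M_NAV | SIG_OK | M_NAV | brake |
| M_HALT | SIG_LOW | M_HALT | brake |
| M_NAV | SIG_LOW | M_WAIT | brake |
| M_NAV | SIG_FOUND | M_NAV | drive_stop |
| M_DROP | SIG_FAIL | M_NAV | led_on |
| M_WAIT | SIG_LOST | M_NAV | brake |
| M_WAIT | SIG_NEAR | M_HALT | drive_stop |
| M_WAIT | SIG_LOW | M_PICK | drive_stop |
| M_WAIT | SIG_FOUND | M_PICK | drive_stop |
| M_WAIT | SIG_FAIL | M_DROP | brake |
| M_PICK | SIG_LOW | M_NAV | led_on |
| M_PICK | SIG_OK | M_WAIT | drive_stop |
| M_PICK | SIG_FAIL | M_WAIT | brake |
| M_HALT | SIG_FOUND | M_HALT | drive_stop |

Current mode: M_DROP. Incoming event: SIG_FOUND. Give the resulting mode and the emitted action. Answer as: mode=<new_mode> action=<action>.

current mode = M_DROP; filter table to that mode:
  (M_DROP, SIG_FOUND) → (M_HALT, drive_stop)  ← event matches
  (M_DROP, SIG_LOW) → (M_NAV, brake)
  (M_DROP, SIG_NEAR) → (M_NAV, brake)
  (M_DROP, SIG_LOST) → (M_NAV, led_on)
  (M_DROP, SIG_OK) → (M_DROP, brake)
  (M_DROP, SIG_FAIL) → (M_NAV, led_on)
event = SIG_FOUND selects (M_HALT, drive_stop)

mode=M_HALT action=drive_stop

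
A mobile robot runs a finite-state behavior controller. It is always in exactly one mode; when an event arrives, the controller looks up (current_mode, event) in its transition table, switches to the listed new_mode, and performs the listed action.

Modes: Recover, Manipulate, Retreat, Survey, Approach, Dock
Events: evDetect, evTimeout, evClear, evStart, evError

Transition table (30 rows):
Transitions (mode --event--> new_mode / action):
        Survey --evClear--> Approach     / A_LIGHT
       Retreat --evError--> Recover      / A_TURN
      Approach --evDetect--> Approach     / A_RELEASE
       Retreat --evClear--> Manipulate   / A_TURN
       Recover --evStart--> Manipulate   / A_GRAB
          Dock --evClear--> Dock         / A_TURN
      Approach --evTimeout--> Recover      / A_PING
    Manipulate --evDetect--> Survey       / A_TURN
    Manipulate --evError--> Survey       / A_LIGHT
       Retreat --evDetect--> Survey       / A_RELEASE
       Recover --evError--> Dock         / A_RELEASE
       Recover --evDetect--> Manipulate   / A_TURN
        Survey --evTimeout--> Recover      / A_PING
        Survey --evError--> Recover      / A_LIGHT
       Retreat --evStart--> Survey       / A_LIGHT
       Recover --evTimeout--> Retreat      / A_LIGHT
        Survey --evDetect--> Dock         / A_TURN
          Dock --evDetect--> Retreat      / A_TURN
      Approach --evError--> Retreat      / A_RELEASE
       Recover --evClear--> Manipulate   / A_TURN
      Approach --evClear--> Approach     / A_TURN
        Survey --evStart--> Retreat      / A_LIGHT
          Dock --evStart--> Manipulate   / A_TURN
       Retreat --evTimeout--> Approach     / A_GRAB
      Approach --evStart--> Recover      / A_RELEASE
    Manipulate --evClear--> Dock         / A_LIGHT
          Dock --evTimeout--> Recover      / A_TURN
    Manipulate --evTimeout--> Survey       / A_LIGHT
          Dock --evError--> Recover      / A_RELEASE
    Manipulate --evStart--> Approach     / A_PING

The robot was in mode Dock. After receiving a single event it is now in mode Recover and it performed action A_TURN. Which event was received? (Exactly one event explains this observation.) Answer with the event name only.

evTimeout

try evDetect: (Dock, evDetect) → (Retreat, A_TURN)
try evTimeout: (Dock, evTimeout) → (Recover, A_TURN)  ← matches
try evClear: (Dock, evClear) → (Dock, A_TURN)
try evStart: (Dock, evStart) → (Manipulate, A_TURN)
try evError: (Dock, evError) → (Recover, A_RELEASE)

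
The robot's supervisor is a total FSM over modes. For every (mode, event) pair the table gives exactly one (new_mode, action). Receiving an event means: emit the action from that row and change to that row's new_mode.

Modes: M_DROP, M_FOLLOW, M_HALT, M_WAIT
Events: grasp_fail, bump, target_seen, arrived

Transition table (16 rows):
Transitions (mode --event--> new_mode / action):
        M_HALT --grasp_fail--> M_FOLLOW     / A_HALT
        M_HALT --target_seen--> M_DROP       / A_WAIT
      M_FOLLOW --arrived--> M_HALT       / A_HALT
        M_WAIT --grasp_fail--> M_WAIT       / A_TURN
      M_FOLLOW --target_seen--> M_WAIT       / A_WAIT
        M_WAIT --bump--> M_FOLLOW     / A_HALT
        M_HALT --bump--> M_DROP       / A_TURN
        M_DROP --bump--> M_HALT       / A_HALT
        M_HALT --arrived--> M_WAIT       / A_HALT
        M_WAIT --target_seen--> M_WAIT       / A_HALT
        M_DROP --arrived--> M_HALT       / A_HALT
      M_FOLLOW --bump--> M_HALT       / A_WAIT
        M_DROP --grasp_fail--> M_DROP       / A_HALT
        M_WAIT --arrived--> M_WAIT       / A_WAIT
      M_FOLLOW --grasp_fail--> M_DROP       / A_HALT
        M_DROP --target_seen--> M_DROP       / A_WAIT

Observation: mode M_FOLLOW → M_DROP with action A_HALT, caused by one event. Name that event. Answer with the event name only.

grasp_fail

try grasp_fail: (M_FOLLOW, grasp_fail) → (M_DROP, A_HALT)  ← matches
try bump: (M_FOLLOW, bump) → (M_HALT, A_WAIT)
try target_seen: (M_FOLLOW, target_seen) → (M_WAIT, A_WAIT)
try arrived: (M_FOLLOW, arrived) → (M_HALT, A_HALT)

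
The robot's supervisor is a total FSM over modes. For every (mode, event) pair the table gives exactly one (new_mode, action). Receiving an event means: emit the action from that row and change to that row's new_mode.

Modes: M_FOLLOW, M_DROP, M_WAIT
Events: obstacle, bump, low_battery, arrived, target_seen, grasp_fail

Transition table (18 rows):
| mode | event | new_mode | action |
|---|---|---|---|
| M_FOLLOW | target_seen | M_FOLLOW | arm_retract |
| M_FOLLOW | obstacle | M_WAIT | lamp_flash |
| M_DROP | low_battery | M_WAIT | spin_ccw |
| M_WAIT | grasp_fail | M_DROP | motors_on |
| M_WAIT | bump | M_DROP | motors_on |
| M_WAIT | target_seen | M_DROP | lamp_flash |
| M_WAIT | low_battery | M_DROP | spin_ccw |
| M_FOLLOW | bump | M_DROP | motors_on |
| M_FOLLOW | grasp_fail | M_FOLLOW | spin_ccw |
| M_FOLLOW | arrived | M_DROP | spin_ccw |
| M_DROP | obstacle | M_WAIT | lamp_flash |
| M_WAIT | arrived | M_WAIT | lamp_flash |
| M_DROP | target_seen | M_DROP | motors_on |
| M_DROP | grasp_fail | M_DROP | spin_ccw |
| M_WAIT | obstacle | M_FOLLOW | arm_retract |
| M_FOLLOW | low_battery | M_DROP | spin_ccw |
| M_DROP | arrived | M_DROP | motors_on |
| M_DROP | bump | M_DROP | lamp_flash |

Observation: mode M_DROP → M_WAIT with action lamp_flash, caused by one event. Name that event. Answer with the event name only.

obstacle

try obstacle: (M_DROP, obstacle) → (M_WAIT, lamp_flash)  ← matches
try bump: (M_DROP, bump) → (M_DROP, lamp_flash)
try low_battery: (M_DROP, low_battery) → (M_WAIT, spin_ccw)
try arrived: (M_DROP, arrived) → (M_DROP, motors_on)
try target_seen: (M_DROP, target_seen) → (M_DROP, motors_on)
try grasp_fail: (M_DROP, grasp_fail) → (M_DROP, spin_ccw)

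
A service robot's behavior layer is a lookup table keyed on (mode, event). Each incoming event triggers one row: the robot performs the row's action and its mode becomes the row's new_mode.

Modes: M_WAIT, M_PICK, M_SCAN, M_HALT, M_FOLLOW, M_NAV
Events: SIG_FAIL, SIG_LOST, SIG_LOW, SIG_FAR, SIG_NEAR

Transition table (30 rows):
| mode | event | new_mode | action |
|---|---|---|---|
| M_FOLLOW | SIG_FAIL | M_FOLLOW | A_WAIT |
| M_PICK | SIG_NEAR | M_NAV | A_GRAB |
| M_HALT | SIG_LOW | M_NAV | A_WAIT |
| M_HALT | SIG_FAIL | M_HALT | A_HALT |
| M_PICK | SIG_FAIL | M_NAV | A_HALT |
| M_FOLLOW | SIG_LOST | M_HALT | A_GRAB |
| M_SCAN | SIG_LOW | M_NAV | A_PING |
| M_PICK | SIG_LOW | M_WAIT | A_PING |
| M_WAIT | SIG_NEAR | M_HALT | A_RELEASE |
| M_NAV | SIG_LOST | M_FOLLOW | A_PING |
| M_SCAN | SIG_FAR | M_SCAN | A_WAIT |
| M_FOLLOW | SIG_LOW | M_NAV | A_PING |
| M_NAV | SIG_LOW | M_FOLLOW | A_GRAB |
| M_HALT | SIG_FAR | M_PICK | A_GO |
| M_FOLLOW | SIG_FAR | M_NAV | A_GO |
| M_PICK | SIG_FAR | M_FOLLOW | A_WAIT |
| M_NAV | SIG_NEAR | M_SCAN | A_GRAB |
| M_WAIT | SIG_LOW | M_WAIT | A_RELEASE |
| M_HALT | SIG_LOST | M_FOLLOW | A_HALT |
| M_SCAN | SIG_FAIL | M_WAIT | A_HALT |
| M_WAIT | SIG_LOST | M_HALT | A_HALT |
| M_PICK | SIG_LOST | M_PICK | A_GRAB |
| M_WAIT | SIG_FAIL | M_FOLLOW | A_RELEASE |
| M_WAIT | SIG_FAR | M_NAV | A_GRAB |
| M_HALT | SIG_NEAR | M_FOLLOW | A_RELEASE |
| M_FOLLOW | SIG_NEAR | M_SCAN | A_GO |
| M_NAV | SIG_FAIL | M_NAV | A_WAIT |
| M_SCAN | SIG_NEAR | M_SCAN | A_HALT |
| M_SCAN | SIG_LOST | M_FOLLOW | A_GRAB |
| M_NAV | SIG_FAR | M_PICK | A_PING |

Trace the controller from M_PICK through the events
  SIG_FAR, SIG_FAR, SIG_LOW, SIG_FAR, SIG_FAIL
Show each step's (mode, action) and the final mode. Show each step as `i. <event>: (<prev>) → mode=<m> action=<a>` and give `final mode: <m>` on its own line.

final mode: M_NAV

1. SIG_FAR: (M_PICK) → mode=M_FOLLOW action=A_WAIT
2. SIG_FAR: (M_FOLLOW) → mode=M_NAV action=A_GO
3. SIG_LOW: (M_NAV) → mode=M_FOLLOW action=A_GRAB
4. SIG_FAR: (M_FOLLOW) → mode=M_NAV action=A_GO
5. SIG_FAIL: (M_NAV) → mode=M_NAV action=A_WAIT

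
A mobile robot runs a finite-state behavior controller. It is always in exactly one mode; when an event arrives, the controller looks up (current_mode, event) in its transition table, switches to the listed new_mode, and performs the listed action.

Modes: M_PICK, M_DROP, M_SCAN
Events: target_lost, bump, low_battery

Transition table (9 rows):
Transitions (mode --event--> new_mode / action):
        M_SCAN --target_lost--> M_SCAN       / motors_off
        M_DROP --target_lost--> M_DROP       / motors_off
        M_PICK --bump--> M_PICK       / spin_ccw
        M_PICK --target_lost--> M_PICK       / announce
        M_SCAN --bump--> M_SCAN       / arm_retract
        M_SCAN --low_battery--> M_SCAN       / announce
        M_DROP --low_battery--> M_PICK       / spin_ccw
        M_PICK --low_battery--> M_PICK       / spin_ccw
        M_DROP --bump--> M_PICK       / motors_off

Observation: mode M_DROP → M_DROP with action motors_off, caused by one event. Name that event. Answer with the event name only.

try target_lost: (M_DROP, target_lost) → (M_DROP, motors_off)  ← matches
try bump: (M_DROP, bump) → (M_PICK, motors_off)
try low_battery: (M_DROP, low_battery) → (M_PICK, spin_ccw)

target_lost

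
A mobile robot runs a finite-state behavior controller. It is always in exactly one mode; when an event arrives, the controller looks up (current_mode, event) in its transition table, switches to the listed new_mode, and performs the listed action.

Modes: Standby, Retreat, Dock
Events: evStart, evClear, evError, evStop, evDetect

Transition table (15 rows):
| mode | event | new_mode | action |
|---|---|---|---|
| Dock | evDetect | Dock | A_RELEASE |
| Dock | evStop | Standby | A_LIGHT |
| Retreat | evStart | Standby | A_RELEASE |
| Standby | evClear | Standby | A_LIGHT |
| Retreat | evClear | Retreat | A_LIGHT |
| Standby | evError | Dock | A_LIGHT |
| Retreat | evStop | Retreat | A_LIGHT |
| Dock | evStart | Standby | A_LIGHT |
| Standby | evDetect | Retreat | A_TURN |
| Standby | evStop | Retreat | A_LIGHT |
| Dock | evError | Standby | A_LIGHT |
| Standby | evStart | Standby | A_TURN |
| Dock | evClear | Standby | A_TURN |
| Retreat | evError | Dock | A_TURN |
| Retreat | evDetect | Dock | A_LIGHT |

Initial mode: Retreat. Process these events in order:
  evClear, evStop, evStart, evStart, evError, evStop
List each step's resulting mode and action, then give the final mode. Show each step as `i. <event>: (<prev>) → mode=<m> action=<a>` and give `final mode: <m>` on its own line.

1. evClear: (Retreat) → mode=Retreat action=A_LIGHT
2. evStop: (Retreat) → mode=Retreat action=A_LIGHT
3. evStart: (Retreat) → mode=Standby action=A_RELEASE
4. evStart: (Standby) → mode=Standby action=A_TURN
5. evError: (Standby) → mode=Dock action=A_LIGHT
6. evStop: (Dock) → mode=Standby action=A_LIGHT

final mode: Standby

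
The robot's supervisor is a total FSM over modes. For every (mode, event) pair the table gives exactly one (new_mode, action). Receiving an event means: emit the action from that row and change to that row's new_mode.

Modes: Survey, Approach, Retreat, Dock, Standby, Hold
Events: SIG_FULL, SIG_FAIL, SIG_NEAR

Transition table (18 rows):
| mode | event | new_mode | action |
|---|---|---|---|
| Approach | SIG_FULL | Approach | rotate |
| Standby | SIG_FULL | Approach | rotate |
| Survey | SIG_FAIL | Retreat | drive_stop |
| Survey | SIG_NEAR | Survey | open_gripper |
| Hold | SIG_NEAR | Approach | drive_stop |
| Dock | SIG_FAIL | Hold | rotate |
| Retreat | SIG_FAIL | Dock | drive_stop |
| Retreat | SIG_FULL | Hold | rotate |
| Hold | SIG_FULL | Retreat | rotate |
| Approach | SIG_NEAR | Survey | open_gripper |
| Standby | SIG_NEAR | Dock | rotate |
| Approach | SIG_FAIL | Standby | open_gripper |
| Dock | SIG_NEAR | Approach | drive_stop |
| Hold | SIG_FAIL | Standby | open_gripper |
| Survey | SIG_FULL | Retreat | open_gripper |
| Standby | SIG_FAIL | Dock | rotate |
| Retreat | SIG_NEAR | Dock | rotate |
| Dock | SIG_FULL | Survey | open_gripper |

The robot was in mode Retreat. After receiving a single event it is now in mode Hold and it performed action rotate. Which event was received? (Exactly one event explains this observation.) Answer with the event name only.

SIG_FULL

try SIG_FULL: (Retreat, SIG_FULL) → (Hold, rotate)  ← matches
try SIG_FAIL: (Retreat, SIG_FAIL) → (Dock, drive_stop)
try SIG_NEAR: (Retreat, SIG_NEAR) → (Dock, rotate)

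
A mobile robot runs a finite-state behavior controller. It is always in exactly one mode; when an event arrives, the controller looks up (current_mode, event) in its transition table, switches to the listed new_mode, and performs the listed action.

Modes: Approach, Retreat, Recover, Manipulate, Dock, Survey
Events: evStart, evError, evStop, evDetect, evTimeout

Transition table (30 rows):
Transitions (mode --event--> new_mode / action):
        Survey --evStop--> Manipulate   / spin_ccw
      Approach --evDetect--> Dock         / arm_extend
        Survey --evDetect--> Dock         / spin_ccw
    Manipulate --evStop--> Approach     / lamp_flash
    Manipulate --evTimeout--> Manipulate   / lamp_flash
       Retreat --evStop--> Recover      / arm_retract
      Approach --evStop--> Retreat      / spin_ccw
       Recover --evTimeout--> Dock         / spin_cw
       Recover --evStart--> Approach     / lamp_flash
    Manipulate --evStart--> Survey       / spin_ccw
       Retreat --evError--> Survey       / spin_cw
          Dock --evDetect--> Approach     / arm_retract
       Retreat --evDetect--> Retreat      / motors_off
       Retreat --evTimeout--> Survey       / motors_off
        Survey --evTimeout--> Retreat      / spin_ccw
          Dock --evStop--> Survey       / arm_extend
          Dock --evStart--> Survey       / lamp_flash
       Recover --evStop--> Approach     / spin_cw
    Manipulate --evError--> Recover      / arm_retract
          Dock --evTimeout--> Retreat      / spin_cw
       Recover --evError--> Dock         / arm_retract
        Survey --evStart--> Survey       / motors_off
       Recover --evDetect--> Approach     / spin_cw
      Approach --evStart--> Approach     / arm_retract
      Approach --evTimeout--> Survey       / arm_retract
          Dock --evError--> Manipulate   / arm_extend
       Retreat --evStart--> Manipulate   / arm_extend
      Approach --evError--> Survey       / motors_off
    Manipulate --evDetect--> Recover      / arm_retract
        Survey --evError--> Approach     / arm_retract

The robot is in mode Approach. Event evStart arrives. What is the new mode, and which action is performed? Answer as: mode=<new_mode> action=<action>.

mode=Approach action=arm_retract

current mode = Approach; filter table to that mode:
  (Approach, evDetect) → (Dock, arm_extend)
  (Approach, evStop) → (Retreat, spin_ccw)
  (Approach, evStart) → (Approach, arm_retract)  ← event matches
  (Approach, evTimeout) → (Survey, arm_retract)
  (Approach, evError) → (Survey, motors_off)
event = evStart selects (Approach, arm_retract)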